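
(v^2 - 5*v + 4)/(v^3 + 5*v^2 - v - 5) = (v - 4)/(v^2 + 6*v + 5)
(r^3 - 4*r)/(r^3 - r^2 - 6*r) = (r - 2)/(r - 3)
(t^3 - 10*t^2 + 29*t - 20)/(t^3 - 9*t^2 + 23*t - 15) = (t - 4)/(t - 3)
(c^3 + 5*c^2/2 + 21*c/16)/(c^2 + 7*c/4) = c + 3/4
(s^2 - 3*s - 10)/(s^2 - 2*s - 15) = (s + 2)/(s + 3)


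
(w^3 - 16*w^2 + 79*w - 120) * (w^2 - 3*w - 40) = w^5 - 19*w^4 + 87*w^3 + 283*w^2 - 2800*w + 4800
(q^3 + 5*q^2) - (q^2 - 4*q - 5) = q^3 + 4*q^2 + 4*q + 5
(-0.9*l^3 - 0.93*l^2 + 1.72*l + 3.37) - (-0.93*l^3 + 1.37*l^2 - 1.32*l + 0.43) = 0.03*l^3 - 2.3*l^2 + 3.04*l + 2.94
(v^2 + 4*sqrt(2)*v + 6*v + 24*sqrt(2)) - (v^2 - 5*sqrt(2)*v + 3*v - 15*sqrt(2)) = 3*v + 9*sqrt(2)*v + 39*sqrt(2)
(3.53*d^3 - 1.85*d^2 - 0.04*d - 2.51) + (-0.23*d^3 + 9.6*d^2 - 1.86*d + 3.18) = 3.3*d^3 + 7.75*d^2 - 1.9*d + 0.67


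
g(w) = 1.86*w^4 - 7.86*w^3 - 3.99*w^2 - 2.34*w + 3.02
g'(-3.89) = -766.06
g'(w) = 7.44*w^3 - 23.58*w^2 - 7.98*w - 2.34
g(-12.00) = 51607.58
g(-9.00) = 17634.29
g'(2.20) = -54.80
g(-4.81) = 1792.28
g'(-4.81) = -1337.46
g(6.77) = 1272.65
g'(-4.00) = -823.86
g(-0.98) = 10.59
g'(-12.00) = -16158.42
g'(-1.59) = -79.17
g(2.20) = -61.56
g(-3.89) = 840.32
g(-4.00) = 927.74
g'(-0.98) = -24.17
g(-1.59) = 40.14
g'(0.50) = -11.30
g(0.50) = -0.01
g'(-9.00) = -7264.26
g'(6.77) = 1171.44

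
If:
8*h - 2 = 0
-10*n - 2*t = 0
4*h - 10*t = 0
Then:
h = 1/4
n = -1/50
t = 1/10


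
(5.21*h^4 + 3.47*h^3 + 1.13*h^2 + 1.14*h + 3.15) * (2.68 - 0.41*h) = -2.1361*h^5 + 12.5401*h^4 + 8.8363*h^3 + 2.561*h^2 + 1.7637*h + 8.442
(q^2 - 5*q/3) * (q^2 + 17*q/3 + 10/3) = q^4 + 4*q^3 - 55*q^2/9 - 50*q/9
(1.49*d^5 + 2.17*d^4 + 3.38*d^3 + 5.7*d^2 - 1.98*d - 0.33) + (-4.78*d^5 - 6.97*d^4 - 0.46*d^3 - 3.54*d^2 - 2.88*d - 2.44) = -3.29*d^5 - 4.8*d^4 + 2.92*d^3 + 2.16*d^2 - 4.86*d - 2.77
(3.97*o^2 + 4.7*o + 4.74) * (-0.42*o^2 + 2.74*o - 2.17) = -1.6674*o^4 + 8.9038*o^3 + 2.2723*o^2 + 2.7886*o - 10.2858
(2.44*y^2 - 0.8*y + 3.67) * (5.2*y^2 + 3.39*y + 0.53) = 12.688*y^4 + 4.1116*y^3 + 17.6652*y^2 + 12.0173*y + 1.9451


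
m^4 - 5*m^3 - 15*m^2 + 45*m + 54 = (m - 6)*(m - 3)*(m + 1)*(m + 3)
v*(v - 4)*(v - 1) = v^3 - 5*v^2 + 4*v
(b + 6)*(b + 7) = b^2 + 13*b + 42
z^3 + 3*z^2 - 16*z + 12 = (z - 2)*(z - 1)*(z + 6)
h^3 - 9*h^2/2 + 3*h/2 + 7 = (h - 7/2)*(h - 2)*(h + 1)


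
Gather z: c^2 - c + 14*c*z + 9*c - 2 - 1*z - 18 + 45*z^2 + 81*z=c^2 + 8*c + 45*z^2 + z*(14*c + 80) - 20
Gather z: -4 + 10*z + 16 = 10*z + 12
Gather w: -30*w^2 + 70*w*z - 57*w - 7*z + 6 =-30*w^2 + w*(70*z - 57) - 7*z + 6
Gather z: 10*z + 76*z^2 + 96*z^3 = 96*z^3 + 76*z^2 + 10*z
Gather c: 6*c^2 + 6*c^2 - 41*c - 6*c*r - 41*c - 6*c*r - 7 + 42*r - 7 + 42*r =12*c^2 + c*(-12*r - 82) + 84*r - 14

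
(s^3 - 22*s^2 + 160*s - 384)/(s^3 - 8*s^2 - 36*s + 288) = (s - 8)/(s + 6)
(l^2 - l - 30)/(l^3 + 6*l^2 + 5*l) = (l - 6)/(l*(l + 1))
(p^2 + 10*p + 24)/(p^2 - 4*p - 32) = (p + 6)/(p - 8)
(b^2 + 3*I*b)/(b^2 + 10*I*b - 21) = b/(b + 7*I)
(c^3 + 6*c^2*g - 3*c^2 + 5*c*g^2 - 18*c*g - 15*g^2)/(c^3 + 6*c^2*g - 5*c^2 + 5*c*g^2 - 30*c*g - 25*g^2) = (c - 3)/(c - 5)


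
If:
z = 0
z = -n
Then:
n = 0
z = 0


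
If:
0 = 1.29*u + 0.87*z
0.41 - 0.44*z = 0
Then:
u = -0.63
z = 0.93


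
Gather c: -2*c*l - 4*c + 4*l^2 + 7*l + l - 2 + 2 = c*(-2*l - 4) + 4*l^2 + 8*l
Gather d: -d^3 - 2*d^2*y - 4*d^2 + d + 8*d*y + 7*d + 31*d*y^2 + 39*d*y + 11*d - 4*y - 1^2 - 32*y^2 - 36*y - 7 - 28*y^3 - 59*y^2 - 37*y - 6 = -d^3 + d^2*(-2*y - 4) + d*(31*y^2 + 47*y + 19) - 28*y^3 - 91*y^2 - 77*y - 14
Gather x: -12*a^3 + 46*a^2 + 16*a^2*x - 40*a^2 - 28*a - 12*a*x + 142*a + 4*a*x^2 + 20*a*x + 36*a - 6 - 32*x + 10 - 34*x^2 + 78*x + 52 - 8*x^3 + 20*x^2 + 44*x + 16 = -12*a^3 + 6*a^2 + 150*a - 8*x^3 + x^2*(4*a - 14) + x*(16*a^2 + 8*a + 90) + 72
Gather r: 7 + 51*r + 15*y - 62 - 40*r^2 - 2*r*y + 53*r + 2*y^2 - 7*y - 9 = -40*r^2 + r*(104 - 2*y) + 2*y^2 + 8*y - 64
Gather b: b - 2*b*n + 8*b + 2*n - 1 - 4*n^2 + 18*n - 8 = b*(9 - 2*n) - 4*n^2 + 20*n - 9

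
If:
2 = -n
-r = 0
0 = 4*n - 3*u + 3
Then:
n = -2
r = 0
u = -5/3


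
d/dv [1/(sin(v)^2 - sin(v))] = (-2/tan(v) + cos(v)/sin(v)^2)/(sin(v) - 1)^2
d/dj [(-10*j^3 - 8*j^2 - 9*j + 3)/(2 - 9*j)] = (180*j^3 + 12*j^2 - 32*j + 9)/(81*j^2 - 36*j + 4)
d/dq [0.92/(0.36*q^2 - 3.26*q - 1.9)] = (2.9992 - 0.6624*q)/(-0.36*q^2 + 3.26*q + 1.9)^2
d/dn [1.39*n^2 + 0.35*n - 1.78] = 2.78*n + 0.35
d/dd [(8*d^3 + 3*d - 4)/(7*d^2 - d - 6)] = (56*d^4 - 16*d^3 - 165*d^2 + 56*d - 22)/(49*d^4 - 14*d^3 - 83*d^2 + 12*d + 36)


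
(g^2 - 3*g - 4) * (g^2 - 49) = g^4 - 3*g^3 - 53*g^2 + 147*g + 196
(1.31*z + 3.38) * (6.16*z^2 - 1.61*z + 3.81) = 8.0696*z^3 + 18.7117*z^2 - 0.450699999999999*z + 12.8778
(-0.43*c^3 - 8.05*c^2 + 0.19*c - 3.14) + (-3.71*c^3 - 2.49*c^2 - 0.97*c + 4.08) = -4.14*c^3 - 10.54*c^2 - 0.78*c + 0.94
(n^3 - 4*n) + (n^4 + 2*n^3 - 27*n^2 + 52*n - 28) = n^4 + 3*n^3 - 27*n^2 + 48*n - 28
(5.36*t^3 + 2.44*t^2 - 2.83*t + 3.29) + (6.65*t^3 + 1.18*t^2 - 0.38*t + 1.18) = 12.01*t^3 + 3.62*t^2 - 3.21*t + 4.47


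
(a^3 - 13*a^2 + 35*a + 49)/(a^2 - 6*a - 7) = a - 7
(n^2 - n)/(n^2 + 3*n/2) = 2*(n - 1)/(2*n + 3)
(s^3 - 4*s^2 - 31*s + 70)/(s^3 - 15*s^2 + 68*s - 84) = (s + 5)/(s - 6)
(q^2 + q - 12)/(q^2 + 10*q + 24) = (q - 3)/(q + 6)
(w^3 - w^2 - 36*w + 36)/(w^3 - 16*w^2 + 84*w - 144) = (w^2 + 5*w - 6)/(w^2 - 10*w + 24)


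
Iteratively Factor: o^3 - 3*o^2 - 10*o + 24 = (o + 3)*(o^2 - 6*o + 8) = (o - 4)*(o + 3)*(o - 2)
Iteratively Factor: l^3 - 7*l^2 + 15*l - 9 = (l - 3)*(l^2 - 4*l + 3) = (l - 3)^2*(l - 1)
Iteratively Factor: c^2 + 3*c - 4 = (c - 1)*(c + 4)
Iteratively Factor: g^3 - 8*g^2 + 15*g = (g - 5)*(g^2 - 3*g) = (g - 5)*(g - 3)*(g)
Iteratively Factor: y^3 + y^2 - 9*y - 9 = (y - 3)*(y^2 + 4*y + 3) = (y - 3)*(y + 3)*(y + 1)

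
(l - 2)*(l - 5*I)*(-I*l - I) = -I*l^3 - 5*l^2 + I*l^2 + 5*l + 2*I*l + 10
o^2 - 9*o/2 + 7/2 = (o - 7/2)*(o - 1)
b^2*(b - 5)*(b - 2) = b^4 - 7*b^3 + 10*b^2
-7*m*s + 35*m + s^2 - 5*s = (-7*m + s)*(s - 5)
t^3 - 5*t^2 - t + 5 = (t - 5)*(t - 1)*(t + 1)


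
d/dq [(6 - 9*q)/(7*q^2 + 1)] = 3*(21*q^2 - 28*q - 3)/(49*q^4 + 14*q^2 + 1)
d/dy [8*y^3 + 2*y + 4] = 24*y^2 + 2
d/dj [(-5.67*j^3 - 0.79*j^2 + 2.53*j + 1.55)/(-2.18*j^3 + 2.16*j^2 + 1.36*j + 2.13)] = (-7.105427357601e-15*j^5 - 13.9694*j^4 - 4.3916*j^3 - 32.6335*j^2 - 10.0614*j + 3.2809)/(4.7524*j^6 - 9.4176*j^5 - 1.264*j^4 - 3.4116*j^3 + 11.0512*j^2 + 5.7936*j + 4.5369)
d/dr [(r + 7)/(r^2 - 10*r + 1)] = (r^2 - 10*r - 2*(r - 5)*(r + 7) + 1)/(r^2 - 10*r + 1)^2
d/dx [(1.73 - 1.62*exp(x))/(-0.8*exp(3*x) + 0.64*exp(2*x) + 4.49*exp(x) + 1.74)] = (-2.592*exp(3*x) + 5.1888*exp(2*x) - 2.2144*exp(x) - 10.5865)*exp(x)/(0.64*exp(6*x) - 1.024*exp(5*x) - 6.7744*exp(4*x) + 2.9632*exp(3*x) + 22.3873*exp(2*x) + 15.6252*exp(x) + 3.0276)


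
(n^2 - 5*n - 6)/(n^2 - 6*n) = (n + 1)/n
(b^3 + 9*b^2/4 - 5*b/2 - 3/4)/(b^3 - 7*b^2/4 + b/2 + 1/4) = (b + 3)/(b - 1)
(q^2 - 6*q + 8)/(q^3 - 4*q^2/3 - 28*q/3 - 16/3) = 3*(q - 2)/(3*q^2 + 8*q + 4)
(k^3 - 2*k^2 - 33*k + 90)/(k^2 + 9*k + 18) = (k^2 - 8*k + 15)/(k + 3)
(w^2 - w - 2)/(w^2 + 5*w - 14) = (w + 1)/(w + 7)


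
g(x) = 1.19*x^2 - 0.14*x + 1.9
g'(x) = 2.38*x - 0.14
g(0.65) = 2.31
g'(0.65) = 1.41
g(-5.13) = 33.94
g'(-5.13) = -12.35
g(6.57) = 52.35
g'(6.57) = 15.50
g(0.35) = 2.00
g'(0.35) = 0.69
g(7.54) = 68.50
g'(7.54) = 17.81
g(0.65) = 2.31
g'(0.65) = 1.41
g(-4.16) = 23.08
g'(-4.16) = -10.04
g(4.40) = 24.32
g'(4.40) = 10.33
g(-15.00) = 271.75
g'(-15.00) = -35.84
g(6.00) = 43.90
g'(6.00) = 14.14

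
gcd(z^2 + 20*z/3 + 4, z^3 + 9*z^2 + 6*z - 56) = 1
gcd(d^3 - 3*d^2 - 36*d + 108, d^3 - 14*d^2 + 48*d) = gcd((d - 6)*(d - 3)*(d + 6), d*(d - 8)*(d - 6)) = d - 6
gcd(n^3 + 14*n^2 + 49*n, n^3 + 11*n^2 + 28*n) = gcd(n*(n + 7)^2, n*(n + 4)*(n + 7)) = n^2 + 7*n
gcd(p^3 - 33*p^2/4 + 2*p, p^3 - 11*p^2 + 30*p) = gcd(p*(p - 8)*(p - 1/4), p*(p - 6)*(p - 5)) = p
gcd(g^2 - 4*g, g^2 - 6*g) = g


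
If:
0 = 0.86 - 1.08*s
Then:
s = 0.80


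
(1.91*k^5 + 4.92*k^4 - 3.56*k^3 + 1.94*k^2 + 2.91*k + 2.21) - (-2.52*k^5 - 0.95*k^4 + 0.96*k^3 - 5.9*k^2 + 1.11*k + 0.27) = 4.43*k^5 + 5.87*k^4 - 4.52*k^3 + 7.84*k^2 + 1.8*k + 1.94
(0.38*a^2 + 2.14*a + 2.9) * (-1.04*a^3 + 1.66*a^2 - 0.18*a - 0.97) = -0.3952*a^5 - 1.5948*a^4 + 0.468*a^3 + 4.0602*a^2 - 2.5978*a - 2.813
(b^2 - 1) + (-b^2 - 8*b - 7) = -8*b - 8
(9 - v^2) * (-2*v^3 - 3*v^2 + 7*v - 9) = 2*v^5 + 3*v^4 - 25*v^3 - 18*v^2 + 63*v - 81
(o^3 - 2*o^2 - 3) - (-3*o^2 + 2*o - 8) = o^3 + o^2 - 2*o + 5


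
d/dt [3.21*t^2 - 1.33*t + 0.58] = 6.42*t - 1.33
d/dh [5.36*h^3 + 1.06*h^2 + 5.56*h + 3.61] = 16.08*h^2 + 2.12*h + 5.56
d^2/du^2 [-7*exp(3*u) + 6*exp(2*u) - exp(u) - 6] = (-63*exp(2*u) + 24*exp(u) - 1)*exp(u)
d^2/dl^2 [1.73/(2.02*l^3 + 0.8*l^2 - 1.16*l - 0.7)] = (-(20.9676*l + 2.768)*(2.02*l^3 + 0.8*l^2 - 1.16*l - 0.7) + 1.73*(6.06*l^2 + 1.6*l - 1.16)*(12.12*l^2 + 3.2*l - 2.32))/(2.02*l^3 + 0.8*l^2 - 1.16*l - 0.7)^3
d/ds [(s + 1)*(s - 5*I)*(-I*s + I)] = -3*I*s^2 - 10*s + I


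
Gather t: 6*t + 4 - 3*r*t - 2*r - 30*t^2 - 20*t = -2*r - 30*t^2 + t*(-3*r - 14) + 4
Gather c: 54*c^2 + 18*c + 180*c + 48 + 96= 54*c^2 + 198*c + 144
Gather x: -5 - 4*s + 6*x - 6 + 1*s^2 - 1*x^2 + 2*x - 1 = s^2 - 4*s - x^2 + 8*x - 12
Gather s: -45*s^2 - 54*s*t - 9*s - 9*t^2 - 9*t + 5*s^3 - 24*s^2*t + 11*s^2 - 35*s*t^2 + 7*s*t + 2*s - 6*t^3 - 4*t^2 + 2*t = 5*s^3 + s^2*(-24*t - 34) + s*(-35*t^2 - 47*t - 7) - 6*t^3 - 13*t^2 - 7*t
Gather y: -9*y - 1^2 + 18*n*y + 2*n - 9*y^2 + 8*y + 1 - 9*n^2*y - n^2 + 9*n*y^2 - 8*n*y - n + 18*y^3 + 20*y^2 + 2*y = -n^2 + n + 18*y^3 + y^2*(9*n + 11) + y*(-9*n^2 + 10*n + 1)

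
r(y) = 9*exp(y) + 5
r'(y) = 9*exp(y)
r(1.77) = 57.84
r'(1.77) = 52.84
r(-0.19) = 12.44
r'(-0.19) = 7.44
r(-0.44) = 10.80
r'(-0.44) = 5.80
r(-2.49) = 5.75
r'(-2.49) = 0.75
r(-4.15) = 5.14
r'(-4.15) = 0.14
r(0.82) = 25.43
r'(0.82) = 20.43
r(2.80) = 153.00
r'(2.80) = 148.00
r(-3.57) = 5.25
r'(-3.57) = 0.25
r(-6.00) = 5.02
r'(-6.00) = 0.02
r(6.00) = 3635.86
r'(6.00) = 3630.86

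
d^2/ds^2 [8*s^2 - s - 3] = 16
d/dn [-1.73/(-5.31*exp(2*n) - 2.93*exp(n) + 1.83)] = (-18.3726*exp(n) - 5.0689)*exp(n)/(5.31*exp(2*n) + 2.93*exp(n) - 1.83)^2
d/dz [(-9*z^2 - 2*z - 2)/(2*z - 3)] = 2*(-9*z^2 + 27*z + 5)/(4*z^2 - 12*z + 9)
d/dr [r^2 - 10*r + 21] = 2*r - 10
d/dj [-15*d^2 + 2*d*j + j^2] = 2*d + 2*j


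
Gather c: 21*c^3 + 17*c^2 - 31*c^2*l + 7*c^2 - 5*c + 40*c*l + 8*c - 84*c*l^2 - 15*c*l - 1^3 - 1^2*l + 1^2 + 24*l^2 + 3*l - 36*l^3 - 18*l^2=21*c^3 + c^2*(24 - 31*l) + c*(-84*l^2 + 25*l + 3) - 36*l^3 + 6*l^2 + 2*l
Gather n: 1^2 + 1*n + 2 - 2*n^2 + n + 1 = -2*n^2 + 2*n + 4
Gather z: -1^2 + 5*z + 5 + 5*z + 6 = 10*z + 10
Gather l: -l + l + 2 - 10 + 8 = 0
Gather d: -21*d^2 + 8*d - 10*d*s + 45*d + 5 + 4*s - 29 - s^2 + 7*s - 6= -21*d^2 + d*(53 - 10*s) - s^2 + 11*s - 30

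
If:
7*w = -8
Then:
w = -8/7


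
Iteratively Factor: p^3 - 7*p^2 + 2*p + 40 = (p - 5)*(p^2 - 2*p - 8) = (p - 5)*(p + 2)*(p - 4)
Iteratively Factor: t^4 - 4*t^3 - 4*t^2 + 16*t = (t)*(t^3 - 4*t^2 - 4*t + 16) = t*(t + 2)*(t^2 - 6*t + 8) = t*(t - 2)*(t + 2)*(t - 4)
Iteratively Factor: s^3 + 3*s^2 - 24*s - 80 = (s - 5)*(s^2 + 8*s + 16) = (s - 5)*(s + 4)*(s + 4)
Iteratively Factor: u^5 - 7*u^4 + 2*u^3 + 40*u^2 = (u + 2)*(u^4 - 9*u^3 + 20*u^2) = u*(u + 2)*(u^3 - 9*u^2 + 20*u) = u^2*(u + 2)*(u^2 - 9*u + 20) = u^2*(u - 4)*(u + 2)*(u - 5)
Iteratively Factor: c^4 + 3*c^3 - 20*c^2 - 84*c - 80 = (c + 2)*(c^3 + c^2 - 22*c - 40) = (c + 2)*(c + 4)*(c^2 - 3*c - 10) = (c + 2)^2*(c + 4)*(c - 5)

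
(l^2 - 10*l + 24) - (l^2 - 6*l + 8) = 16 - 4*l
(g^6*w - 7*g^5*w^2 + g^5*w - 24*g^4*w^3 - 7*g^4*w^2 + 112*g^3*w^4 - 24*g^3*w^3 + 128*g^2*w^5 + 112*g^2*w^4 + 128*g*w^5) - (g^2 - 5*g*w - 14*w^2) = g^6*w - 7*g^5*w^2 + g^5*w - 24*g^4*w^3 - 7*g^4*w^2 + 112*g^3*w^4 - 24*g^3*w^3 + 128*g^2*w^5 + 112*g^2*w^4 - g^2 + 128*g*w^5 + 5*g*w + 14*w^2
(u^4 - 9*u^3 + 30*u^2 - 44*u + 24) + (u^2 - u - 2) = u^4 - 9*u^3 + 31*u^2 - 45*u + 22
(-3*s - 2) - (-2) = -3*s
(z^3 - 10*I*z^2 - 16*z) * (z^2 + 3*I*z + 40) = z^5 - 7*I*z^4 + 54*z^3 - 448*I*z^2 - 640*z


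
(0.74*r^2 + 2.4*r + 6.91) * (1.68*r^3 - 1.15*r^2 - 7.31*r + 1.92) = 1.2432*r^5 + 3.181*r^4 + 3.4394*r^3 - 24.0697*r^2 - 45.9041*r + 13.2672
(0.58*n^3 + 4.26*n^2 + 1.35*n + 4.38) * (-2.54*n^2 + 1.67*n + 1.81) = -1.4732*n^5 - 9.8518*n^4 + 4.735*n^3 - 1.1601*n^2 + 9.7581*n + 7.9278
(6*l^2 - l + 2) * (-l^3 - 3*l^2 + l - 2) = -6*l^5 - 17*l^4 + 7*l^3 - 19*l^2 + 4*l - 4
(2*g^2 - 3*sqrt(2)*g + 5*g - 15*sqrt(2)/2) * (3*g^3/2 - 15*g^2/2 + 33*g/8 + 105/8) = 3*g^5 - 15*g^4/2 - 9*sqrt(2)*g^4/2 - 117*g^3/4 + 45*sqrt(2)*g^3/4 + 375*g^2/8 + 351*sqrt(2)*g^2/8 - 1125*sqrt(2)*g/16 + 525*g/8 - 1575*sqrt(2)/16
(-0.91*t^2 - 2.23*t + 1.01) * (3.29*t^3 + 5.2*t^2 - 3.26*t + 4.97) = -2.9939*t^5 - 12.0687*t^4 - 5.3065*t^3 + 7.9991*t^2 - 14.3757*t + 5.0197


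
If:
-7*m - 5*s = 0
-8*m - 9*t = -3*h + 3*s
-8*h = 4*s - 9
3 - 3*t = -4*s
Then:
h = 837/604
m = 225/604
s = -315/604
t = 46/151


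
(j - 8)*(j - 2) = j^2 - 10*j + 16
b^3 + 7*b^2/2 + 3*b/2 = b*(b + 1/2)*(b + 3)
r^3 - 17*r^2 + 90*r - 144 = (r - 8)*(r - 6)*(r - 3)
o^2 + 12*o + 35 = (o + 5)*(o + 7)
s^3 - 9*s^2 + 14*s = s*(s - 7)*(s - 2)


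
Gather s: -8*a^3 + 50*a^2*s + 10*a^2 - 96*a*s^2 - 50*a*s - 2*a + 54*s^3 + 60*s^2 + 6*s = -8*a^3 + 10*a^2 - 2*a + 54*s^3 + s^2*(60 - 96*a) + s*(50*a^2 - 50*a + 6)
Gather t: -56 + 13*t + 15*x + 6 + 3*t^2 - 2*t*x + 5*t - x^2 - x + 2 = 3*t^2 + t*(18 - 2*x) - x^2 + 14*x - 48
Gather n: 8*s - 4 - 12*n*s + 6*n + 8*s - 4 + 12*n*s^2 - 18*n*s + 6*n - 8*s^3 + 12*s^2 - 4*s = n*(12*s^2 - 30*s + 12) - 8*s^3 + 12*s^2 + 12*s - 8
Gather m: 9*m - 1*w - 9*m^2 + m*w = -9*m^2 + m*(w + 9) - w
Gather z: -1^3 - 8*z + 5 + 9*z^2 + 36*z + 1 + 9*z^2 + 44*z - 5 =18*z^2 + 72*z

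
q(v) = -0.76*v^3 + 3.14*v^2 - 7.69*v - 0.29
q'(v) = -2.28*v^2 + 6.28*v - 7.69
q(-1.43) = 19.35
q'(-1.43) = -21.33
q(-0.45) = 3.88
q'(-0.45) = -10.98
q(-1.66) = 24.60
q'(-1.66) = -24.40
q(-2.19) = 39.59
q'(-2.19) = -32.38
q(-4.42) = 160.67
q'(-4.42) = -79.99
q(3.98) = -29.07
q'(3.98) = -18.81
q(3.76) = -25.21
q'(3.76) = -16.31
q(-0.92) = 10.03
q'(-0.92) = -15.40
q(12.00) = -953.69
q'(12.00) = -260.65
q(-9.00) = 877.30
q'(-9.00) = -248.89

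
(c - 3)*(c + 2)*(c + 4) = c^3 + 3*c^2 - 10*c - 24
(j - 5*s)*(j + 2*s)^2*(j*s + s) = j^4*s - j^3*s^2 + j^3*s - 16*j^2*s^3 - j^2*s^2 - 20*j*s^4 - 16*j*s^3 - 20*s^4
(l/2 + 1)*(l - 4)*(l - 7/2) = l^3/2 - 11*l^2/4 - l/2 + 14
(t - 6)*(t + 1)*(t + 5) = t^3 - 31*t - 30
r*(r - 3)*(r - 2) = r^3 - 5*r^2 + 6*r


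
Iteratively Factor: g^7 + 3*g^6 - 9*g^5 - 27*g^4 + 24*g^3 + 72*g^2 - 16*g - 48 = (g + 1)*(g^6 + 2*g^5 - 11*g^4 - 16*g^3 + 40*g^2 + 32*g - 48) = (g - 2)*(g + 1)*(g^5 + 4*g^4 - 3*g^3 - 22*g^2 - 4*g + 24) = (g - 2)*(g + 1)*(g + 2)*(g^4 + 2*g^3 - 7*g^2 - 8*g + 12) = (g - 2)*(g + 1)*(g + 2)^2*(g^3 - 7*g + 6) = (g - 2)*(g - 1)*(g + 1)*(g + 2)^2*(g^2 + g - 6) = (g - 2)*(g - 1)*(g + 1)*(g + 2)^2*(g + 3)*(g - 2)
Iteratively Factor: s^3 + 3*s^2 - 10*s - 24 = (s + 2)*(s^2 + s - 12) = (s - 3)*(s + 2)*(s + 4)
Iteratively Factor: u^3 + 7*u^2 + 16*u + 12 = (u + 2)*(u^2 + 5*u + 6) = (u + 2)^2*(u + 3)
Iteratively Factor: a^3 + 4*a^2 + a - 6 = (a + 3)*(a^2 + a - 2) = (a - 1)*(a + 3)*(a + 2)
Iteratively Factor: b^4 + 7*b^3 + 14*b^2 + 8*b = (b + 1)*(b^3 + 6*b^2 + 8*b) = b*(b + 1)*(b^2 + 6*b + 8) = b*(b + 1)*(b + 2)*(b + 4)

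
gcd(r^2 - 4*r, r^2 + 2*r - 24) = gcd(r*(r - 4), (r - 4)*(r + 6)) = r - 4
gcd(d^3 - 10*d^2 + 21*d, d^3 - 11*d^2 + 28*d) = d^2 - 7*d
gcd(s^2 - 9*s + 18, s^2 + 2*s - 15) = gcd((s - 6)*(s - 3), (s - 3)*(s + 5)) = s - 3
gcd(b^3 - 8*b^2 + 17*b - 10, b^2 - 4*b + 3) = b - 1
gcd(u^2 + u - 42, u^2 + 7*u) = u + 7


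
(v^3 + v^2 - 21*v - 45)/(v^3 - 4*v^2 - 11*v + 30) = (v + 3)/(v - 2)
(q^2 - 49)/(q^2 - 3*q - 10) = (49 - q^2)/(-q^2 + 3*q + 10)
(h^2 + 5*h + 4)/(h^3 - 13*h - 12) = (h + 4)/(h^2 - h - 12)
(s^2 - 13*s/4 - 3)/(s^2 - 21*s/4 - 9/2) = (s - 4)/(s - 6)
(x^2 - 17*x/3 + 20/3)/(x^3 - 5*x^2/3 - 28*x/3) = (3*x - 5)/(x*(3*x + 7))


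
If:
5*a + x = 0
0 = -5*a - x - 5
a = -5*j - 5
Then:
No Solution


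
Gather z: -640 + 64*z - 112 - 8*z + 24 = 56*z - 728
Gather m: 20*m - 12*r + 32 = 20*m - 12*r + 32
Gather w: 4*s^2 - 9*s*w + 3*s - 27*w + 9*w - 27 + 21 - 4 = 4*s^2 + 3*s + w*(-9*s - 18) - 10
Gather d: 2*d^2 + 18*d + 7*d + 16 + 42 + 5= 2*d^2 + 25*d + 63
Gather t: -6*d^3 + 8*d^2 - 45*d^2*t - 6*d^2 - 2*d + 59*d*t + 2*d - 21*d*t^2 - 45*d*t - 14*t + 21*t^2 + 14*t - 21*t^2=-6*d^3 + 2*d^2 - 21*d*t^2 + t*(-45*d^2 + 14*d)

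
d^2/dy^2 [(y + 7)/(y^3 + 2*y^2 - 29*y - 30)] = 2*((y + 7)*(3*y^2 + 4*y - 29)^2 + (-3*y^2 - 4*y - (y + 7)*(3*y + 2) + 29)*(y^3 + 2*y^2 - 29*y - 30))/(y^3 + 2*y^2 - 29*y - 30)^3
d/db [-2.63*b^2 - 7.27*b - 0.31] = -5.26*b - 7.27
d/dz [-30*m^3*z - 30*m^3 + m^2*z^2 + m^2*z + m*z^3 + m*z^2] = m*(-30*m^2 + 2*m*z + m + 3*z^2 + 2*z)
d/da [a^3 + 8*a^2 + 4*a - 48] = 3*a^2 + 16*a + 4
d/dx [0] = 0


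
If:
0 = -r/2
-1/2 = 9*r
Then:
No Solution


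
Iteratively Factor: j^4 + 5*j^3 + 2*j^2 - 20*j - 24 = (j - 2)*(j^3 + 7*j^2 + 16*j + 12) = (j - 2)*(j + 2)*(j^2 + 5*j + 6) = (j - 2)*(j + 2)*(j + 3)*(j + 2)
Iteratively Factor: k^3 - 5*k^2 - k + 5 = (k + 1)*(k^2 - 6*k + 5) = (k - 1)*(k + 1)*(k - 5)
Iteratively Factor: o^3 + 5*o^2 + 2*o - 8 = (o - 1)*(o^2 + 6*o + 8) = (o - 1)*(o + 2)*(o + 4)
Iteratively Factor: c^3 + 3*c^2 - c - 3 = (c + 3)*(c^2 - 1) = (c + 1)*(c + 3)*(c - 1)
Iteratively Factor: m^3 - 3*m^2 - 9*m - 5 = (m - 5)*(m^2 + 2*m + 1) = (m - 5)*(m + 1)*(m + 1)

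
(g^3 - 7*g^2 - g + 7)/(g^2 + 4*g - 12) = (g^3 - 7*g^2 - g + 7)/(g^2 + 4*g - 12)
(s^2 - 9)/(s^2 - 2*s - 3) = (s + 3)/(s + 1)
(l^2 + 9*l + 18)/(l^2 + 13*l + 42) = (l + 3)/(l + 7)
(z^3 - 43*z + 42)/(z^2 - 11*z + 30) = (z^2 + 6*z - 7)/(z - 5)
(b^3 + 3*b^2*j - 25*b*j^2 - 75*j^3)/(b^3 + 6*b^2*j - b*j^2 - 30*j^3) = (b - 5*j)/(b - 2*j)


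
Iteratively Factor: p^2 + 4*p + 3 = (p + 1)*(p + 3)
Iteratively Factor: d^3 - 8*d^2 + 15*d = (d)*(d^2 - 8*d + 15) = d*(d - 3)*(d - 5)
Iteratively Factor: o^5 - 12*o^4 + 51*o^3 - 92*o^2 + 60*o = (o - 3)*(o^4 - 9*o^3 + 24*o^2 - 20*o) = (o - 3)*(o - 2)*(o^3 - 7*o^2 + 10*o) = (o - 5)*(o - 3)*(o - 2)*(o^2 - 2*o) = (o - 5)*(o - 3)*(o - 2)^2*(o)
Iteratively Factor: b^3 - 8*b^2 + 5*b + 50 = (b - 5)*(b^2 - 3*b - 10) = (b - 5)*(b + 2)*(b - 5)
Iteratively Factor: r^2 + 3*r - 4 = (r - 1)*(r + 4)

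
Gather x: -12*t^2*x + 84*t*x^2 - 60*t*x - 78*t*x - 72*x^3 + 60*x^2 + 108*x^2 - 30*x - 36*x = -72*x^3 + x^2*(84*t + 168) + x*(-12*t^2 - 138*t - 66)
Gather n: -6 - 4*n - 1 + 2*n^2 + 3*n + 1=2*n^2 - n - 6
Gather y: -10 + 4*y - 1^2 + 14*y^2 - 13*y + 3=14*y^2 - 9*y - 8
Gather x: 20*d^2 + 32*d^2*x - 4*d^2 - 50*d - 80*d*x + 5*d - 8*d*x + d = 16*d^2 - 44*d + x*(32*d^2 - 88*d)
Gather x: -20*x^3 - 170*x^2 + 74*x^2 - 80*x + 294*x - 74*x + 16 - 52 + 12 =-20*x^3 - 96*x^2 + 140*x - 24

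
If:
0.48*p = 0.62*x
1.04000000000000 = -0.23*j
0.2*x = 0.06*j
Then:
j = -4.52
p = -1.75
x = -1.36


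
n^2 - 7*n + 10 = (n - 5)*(n - 2)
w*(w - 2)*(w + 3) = w^3 + w^2 - 6*w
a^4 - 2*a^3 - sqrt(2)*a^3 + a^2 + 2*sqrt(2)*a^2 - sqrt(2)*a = a*(a - 1)^2*(a - sqrt(2))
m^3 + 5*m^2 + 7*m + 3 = (m + 1)^2*(m + 3)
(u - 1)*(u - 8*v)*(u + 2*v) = u^3 - 6*u^2*v - u^2 - 16*u*v^2 + 6*u*v + 16*v^2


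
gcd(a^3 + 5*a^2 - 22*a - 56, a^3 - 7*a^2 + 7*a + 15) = 1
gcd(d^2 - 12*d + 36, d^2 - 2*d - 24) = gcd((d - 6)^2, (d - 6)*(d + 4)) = d - 6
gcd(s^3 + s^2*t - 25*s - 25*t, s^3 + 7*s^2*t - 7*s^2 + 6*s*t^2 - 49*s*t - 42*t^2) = s + t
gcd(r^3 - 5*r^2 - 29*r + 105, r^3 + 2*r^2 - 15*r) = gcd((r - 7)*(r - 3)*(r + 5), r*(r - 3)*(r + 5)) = r^2 + 2*r - 15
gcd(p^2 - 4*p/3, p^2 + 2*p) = p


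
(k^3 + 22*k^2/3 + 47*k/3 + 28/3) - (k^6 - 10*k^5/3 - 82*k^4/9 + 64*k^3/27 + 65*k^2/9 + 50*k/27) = -k^6 + 10*k^5/3 + 82*k^4/9 - 37*k^3/27 + k^2/9 + 373*k/27 + 28/3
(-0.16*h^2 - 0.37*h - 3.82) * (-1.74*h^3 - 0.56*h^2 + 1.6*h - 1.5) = 0.2784*h^5 + 0.7334*h^4 + 6.598*h^3 + 1.7872*h^2 - 5.557*h + 5.73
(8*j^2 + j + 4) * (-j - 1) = -8*j^3 - 9*j^2 - 5*j - 4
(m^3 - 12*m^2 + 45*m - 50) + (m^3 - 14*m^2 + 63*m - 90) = 2*m^3 - 26*m^2 + 108*m - 140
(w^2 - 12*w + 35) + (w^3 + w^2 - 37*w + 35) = w^3 + 2*w^2 - 49*w + 70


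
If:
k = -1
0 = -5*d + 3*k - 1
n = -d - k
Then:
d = -4/5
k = -1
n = 9/5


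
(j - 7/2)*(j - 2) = j^2 - 11*j/2 + 7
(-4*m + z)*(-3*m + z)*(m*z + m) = 12*m^3*z + 12*m^3 - 7*m^2*z^2 - 7*m^2*z + m*z^3 + m*z^2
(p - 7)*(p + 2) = p^2 - 5*p - 14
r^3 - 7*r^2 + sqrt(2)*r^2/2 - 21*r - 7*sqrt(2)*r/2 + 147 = (r - 7)*(r - 3*sqrt(2))*(r + 7*sqrt(2)/2)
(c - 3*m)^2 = c^2 - 6*c*m + 9*m^2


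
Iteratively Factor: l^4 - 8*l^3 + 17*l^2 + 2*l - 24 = (l + 1)*(l^3 - 9*l^2 + 26*l - 24) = (l - 4)*(l + 1)*(l^2 - 5*l + 6) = (l - 4)*(l - 2)*(l + 1)*(l - 3)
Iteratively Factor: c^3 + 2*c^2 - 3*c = (c)*(c^2 + 2*c - 3) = c*(c + 3)*(c - 1)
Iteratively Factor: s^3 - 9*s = (s + 3)*(s^2 - 3*s) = s*(s + 3)*(s - 3)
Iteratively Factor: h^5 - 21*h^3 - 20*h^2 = (h)*(h^4 - 21*h^2 - 20*h) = h^2*(h^3 - 21*h - 20) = h^2*(h + 4)*(h^2 - 4*h - 5) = h^2*(h + 1)*(h + 4)*(h - 5)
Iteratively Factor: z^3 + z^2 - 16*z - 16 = (z + 4)*(z^2 - 3*z - 4) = (z - 4)*(z + 4)*(z + 1)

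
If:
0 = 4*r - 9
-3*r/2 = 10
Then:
No Solution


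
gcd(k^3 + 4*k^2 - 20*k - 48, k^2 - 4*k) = k - 4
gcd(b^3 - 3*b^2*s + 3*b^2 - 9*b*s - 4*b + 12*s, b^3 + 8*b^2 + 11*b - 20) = b^2 + 3*b - 4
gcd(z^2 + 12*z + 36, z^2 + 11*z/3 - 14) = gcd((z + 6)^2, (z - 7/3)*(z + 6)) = z + 6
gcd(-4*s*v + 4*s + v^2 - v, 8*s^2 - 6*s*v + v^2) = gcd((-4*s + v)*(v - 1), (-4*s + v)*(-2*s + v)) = 4*s - v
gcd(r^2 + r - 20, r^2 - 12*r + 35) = 1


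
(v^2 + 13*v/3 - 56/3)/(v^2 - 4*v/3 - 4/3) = (-3*v^2 - 13*v + 56)/(-3*v^2 + 4*v + 4)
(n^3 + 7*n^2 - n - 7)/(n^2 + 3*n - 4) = (n^2 + 8*n + 7)/(n + 4)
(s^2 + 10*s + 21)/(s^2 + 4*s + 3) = (s + 7)/(s + 1)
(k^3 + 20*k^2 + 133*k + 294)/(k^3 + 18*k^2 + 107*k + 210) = (k + 7)/(k + 5)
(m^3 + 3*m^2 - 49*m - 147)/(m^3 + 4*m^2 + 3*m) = (m^2 - 49)/(m*(m + 1))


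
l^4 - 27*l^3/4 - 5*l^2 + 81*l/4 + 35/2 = (l - 7)*(l - 2)*(l + 1)*(l + 5/4)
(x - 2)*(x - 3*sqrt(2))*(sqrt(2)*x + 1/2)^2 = 2*x^4 - 5*sqrt(2)*x^3 - 4*x^3 - 23*x^2/4 + 10*sqrt(2)*x^2 - 3*sqrt(2)*x/4 + 23*x/2 + 3*sqrt(2)/2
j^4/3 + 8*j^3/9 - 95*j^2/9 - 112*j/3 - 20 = (j/3 + 1)*(j - 6)*(j + 2/3)*(j + 5)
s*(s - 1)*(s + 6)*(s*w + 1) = s^4*w + 5*s^3*w + s^3 - 6*s^2*w + 5*s^2 - 6*s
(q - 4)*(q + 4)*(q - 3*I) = q^3 - 3*I*q^2 - 16*q + 48*I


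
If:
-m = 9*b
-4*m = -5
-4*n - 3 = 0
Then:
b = -5/36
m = 5/4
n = -3/4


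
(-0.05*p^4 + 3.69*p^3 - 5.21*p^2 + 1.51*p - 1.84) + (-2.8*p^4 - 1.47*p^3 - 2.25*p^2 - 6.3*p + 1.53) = -2.85*p^4 + 2.22*p^3 - 7.46*p^2 - 4.79*p - 0.31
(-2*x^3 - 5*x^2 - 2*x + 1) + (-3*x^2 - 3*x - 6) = -2*x^3 - 8*x^2 - 5*x - 5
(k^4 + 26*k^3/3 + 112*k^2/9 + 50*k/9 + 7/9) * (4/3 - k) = -k^5 - 22*k^4/3 - 8*k^3/9 + 298*k^2/27 + 179*k/27 + 28/27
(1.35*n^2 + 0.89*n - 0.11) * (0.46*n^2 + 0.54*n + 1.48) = 0.621*n^4 + 1.1384*n^3 + 2.428*n^2 + 1.2578*n - 0.1628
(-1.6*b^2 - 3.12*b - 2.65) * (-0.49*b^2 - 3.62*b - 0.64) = 0.784*b^4 + 7.3208*b^3 + 13.6169*b^2 + 11.5898*b + 1.696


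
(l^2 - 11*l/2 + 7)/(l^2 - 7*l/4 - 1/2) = 2*(2*l - 7)/(4*l + 1)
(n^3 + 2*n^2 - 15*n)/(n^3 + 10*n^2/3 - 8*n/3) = 3*(n^2 + 2*n - 15)/(3*n^2 + 10*n - 8)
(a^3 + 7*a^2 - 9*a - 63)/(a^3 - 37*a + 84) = (a + 3)/(a - 4)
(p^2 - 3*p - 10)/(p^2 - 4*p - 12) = (p - 5)/(p - 6)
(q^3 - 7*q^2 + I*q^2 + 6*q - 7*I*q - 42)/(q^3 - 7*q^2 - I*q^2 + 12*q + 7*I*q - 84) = (q - 2*I)/(q - 4*I)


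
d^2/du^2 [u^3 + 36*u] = 6*u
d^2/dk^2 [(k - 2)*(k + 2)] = 2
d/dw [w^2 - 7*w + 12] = 2*w - 7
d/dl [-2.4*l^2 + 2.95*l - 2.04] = 2.95 - 4.8*l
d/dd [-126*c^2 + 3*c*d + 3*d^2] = 3*c + 6*d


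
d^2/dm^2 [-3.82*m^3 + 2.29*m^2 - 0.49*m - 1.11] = 4.58 - 22.92*m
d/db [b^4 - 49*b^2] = 4*b^3 - 98*b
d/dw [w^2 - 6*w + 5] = 2*w - 6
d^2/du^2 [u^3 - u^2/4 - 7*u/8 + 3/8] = 6*u - 1/2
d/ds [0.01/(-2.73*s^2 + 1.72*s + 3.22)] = (0.0546*s - 0.0172)/(-2.73*s^2 + 1.72*s + 3.22)^2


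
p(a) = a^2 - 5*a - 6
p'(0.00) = -5.00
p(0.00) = -6.00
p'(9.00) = 13.00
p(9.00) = 30.00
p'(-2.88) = -10.76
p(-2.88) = 16.69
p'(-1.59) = -8.18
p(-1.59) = 4.48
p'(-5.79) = -16.58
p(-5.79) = 56.47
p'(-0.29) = -5.58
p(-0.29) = -4.47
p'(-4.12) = -13.24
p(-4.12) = 31.57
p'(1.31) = -2.38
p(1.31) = -10.83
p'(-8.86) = -22.72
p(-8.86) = 116.80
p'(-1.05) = -7.10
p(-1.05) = 0.35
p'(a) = 2*a - 5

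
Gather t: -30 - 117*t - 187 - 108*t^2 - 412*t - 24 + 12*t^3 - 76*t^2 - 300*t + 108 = 12*t^3 - 184*t^2 - 829*t - 133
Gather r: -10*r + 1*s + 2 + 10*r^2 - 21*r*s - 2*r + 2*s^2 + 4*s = 10*r^2 + r*(-21*s - 12) + 2*s^2 + 5*s + 2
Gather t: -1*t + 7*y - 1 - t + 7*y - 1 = -2*t + 14*y - 2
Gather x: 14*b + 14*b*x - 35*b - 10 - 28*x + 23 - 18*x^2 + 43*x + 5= -21*b - 18*x^2 + x*(14*b + 15) + 18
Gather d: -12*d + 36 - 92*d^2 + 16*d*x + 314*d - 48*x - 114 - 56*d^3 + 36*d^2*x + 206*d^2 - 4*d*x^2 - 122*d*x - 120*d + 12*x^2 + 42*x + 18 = -56*d^3 + d^2*(36*x + 114) + d*(-4*x^2 - 106*x + 182) + 12*x^2 - 6*x - 60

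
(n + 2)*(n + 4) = n^2 + 6*n + 8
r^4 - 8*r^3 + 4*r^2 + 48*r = r*(r - 6)*(r - 4)*(r + 2)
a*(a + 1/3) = a^2 + a/3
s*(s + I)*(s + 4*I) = s^3 + 5*I*s^2 - 4*s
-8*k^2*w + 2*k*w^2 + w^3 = w*(-2*k + w)*(4*k + w)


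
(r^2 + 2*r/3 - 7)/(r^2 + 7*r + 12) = (r - 7/3)/(r + 4)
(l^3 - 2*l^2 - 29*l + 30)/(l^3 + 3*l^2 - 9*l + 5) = (l - 6)/(l - 1)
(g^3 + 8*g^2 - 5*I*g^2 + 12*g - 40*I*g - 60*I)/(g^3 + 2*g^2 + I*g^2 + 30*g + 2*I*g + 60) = (g + 6)/(g + 6*I)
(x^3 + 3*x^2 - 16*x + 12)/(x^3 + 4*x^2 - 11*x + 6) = (x - 2)/(x - 1)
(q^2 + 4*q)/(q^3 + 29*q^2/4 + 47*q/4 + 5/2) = 4*q*(q + 4)/(4*q^3 + 29*q^2 + 47*q + 10)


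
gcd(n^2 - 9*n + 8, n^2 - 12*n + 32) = n - 8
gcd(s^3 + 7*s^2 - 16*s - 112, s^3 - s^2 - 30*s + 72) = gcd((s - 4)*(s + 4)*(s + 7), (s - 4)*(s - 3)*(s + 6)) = s - 4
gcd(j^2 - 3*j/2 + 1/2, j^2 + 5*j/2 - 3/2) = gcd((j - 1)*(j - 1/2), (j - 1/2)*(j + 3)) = j - 1/2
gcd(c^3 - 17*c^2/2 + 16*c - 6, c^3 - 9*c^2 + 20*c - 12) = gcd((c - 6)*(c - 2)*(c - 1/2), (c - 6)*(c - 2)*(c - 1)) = c^2 - 8*c + 12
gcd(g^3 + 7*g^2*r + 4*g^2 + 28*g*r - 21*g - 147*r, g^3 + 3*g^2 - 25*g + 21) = g^2 + 4*g - 21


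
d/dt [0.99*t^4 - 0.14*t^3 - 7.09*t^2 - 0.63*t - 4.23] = 3.96*t^3 - 0.42*t^2 - 14.18*t - 0.63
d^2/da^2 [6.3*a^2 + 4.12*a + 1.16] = 12.6000000000000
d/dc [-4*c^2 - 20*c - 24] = -8*c - 20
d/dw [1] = 0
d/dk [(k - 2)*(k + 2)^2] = (k + 2)*(3*k - 2)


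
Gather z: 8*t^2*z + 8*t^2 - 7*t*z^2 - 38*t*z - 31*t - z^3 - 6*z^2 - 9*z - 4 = 8*t^2 - 31*t - z^3 + z^2*(-7*t - 6) + z*(8*t^2 - 38*t - 9) - 4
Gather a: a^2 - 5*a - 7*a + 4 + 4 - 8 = a^2 - 12*a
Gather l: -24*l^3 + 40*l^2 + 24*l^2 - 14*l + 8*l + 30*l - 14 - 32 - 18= -24*l^3 + 64*l^2 + 24*l - 64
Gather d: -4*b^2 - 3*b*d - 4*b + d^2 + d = -4*b^2 - 4*b + d^2 + d*(1 - 3*b)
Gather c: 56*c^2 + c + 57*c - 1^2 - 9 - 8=56*c^2 + 58*c - 18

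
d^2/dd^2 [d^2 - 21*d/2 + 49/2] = 2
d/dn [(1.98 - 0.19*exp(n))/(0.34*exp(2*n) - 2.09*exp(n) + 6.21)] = (0.0646*exp(2*n) - 1.3464*exp(n) + 2.9583)*exp(n)/(0.1156*exp(4*n) - 1.4212*exp(3*n) + 8.5909*exp(2*n) - 25.9578*exp(n) + 38.5641)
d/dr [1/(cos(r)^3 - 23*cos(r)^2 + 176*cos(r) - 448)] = (3*cos(r) - 22)*sin(r)/((cos(r) - 8)^3*(cos(r) - 7)^2)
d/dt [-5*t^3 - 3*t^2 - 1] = 3*t*(-5*t - 2)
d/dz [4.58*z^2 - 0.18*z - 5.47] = 9.16*z - 0.18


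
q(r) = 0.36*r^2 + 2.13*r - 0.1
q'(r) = 0.72*r + 2.13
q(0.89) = 2.08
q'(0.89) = 2.77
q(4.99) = 19.49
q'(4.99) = 5.72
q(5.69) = 23.68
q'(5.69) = 6.23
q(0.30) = 0.57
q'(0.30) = 2.35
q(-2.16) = -3.02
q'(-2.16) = 0.57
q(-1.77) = -2.74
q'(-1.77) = 0.86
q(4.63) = 17.48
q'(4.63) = 5.46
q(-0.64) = -1.32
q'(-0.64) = 1.67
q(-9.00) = 9.89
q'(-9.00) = -4.35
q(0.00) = -0.10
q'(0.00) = 2.13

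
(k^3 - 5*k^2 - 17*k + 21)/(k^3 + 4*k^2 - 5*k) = (k^2 - 4*k - 21)/(k*(k + 5))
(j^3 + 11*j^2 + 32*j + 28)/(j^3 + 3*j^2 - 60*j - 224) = (j^2 + 4*j + 4)/(j^2 - 4*j - 32)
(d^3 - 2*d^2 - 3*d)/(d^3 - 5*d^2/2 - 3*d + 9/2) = 2*d*(d + 1)/(2*d^2 + d - 3)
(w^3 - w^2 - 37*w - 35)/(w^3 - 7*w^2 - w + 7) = (w + 5)/(w - 1)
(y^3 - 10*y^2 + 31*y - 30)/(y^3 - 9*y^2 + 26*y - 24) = (y - 5)/(y - 4)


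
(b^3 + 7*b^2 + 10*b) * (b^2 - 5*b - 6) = b^5 + 2*b^4 - 31*b^3 - 92*b^2 - 60*b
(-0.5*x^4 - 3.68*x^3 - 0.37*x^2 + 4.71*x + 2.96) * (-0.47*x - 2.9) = 0.235*x^5 + 3.1796*x^4 + 10.8459*x^3 - 1.1407*x^2 - 15.0502*x - 8.584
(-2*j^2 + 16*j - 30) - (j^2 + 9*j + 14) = -3*j^2 + 7*j - 44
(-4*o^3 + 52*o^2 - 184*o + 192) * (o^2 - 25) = -4*o^5 + 52*o^4 - 84*o^3 - 1108*o^2 + 4600*o - 4800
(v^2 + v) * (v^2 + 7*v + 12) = v^4 + 8*v^3 + 19*v^2 + 12*v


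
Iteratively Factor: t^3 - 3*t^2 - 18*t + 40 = (t - 5)*(t^2 + 2*t - 8) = (t - 5)*(t - 2)*(t + 4)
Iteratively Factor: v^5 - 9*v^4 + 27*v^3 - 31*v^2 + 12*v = (v - 4)*(v^4 - 5*v^3 + 7*v^2 - 3*v) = (v - 4)*(v - 3)*(v^3 - 2*v^2 + v) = v*(v - 4)*(v - 3)*(v^2 - 2*v + 1) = v*(v - 4)*(v - 3)*(v - 1)*(v - 1)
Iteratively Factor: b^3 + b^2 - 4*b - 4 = (b + 2)*(b^2 - b - 2) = (b - 2)*(b + 2)*(b + 1)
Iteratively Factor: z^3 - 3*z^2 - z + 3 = (z - 1)*(z^2 - 2*z - 3) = (z - 3)*(z - 1)*(z + 1)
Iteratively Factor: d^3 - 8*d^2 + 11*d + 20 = (d + 1)*(d^2 - 9*d + 20) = (d - 4)*(d + 1)*(d - 5)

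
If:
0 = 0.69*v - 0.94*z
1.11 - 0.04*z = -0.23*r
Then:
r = 0.173913043478261*z - 4.82608695652174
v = 1.36231884057971*z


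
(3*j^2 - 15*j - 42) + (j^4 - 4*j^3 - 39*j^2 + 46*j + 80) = j^4 - 4*j^3 - 36*j^2 + 31*j + 38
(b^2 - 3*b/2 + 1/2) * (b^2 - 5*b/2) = b^4 - 4*b^3 + 17*b^2/4 - 5*b/4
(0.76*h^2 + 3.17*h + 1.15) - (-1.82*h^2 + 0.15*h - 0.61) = 2.58*h^2 + 3.02*h + 1.76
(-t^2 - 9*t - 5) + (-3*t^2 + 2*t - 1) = -4*t^2 - 7*t - 6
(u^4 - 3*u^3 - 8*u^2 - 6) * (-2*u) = -2*u^5 + 6*u^4 + 16*u^3 + 12*u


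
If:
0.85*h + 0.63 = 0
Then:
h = -0.74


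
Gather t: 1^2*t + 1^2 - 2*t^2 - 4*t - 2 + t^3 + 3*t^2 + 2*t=t^3 + t^2 - t - 1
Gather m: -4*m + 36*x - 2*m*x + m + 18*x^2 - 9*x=m*(-2*x - 3) + 18*x^2 + 27*x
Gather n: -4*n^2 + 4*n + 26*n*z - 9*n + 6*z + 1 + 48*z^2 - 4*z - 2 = -4*n^2 + n*(26*z - 5) + 48*z^2 + 2*z - 1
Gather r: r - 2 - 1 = r - 3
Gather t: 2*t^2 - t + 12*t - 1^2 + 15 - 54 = 2*t^2 + 11*t - 40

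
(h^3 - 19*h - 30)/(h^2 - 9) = (h^2 - 3*h - 10)/(h - 3)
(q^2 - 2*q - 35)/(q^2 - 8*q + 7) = (q + 5)/(q - 1)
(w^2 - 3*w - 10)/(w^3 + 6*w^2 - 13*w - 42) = (w - 5)/(w^2 + 4*w - 21)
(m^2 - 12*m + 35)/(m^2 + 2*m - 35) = (m - 7)/(m + 7)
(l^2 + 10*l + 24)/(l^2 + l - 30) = (l + 4)/(l - 5)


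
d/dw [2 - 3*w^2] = -6*w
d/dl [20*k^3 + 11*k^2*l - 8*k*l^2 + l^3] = 11*k^2 - 16*k*l + 3*l^2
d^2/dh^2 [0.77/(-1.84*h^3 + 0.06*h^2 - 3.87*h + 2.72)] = ((8.5008*h - 0.0924)*(1.84*h^3 - 0.06*h^2 + 3.87*h - 2.72) - 0.77*(5.52*h^2 - 0.12*h + 3.87)*(11.04*h^2 - 0.24*h + 7.74))/(1.84*h^3 - 0.06*h^2 + 3.87*h - 2.72)^3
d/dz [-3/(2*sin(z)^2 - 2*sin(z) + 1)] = 6*(sin(2*z) - cos(z))/(-2*sin(z) - cos(2*z) + 2)^2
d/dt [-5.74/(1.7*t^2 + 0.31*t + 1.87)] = (19.516*t + 1.7794)/(1.7*t^2 + 0.31*t + 1.87)^2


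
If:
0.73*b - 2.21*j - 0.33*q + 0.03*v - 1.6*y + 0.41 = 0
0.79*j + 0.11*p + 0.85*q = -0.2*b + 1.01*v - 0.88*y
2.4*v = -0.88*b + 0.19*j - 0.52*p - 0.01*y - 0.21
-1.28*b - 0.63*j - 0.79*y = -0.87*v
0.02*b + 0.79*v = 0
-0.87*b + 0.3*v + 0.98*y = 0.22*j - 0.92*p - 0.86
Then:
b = 0.03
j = 0.55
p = -0.25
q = 0.02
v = -0.00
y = -0.49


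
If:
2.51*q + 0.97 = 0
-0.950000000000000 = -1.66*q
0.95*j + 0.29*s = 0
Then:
No Solution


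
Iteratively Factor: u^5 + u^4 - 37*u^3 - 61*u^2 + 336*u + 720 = (u - 5)*(u^4 + 6*u^3 - 7*u^2 - 96*u - 144) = (u - 5)*(u + 3)*(u^3 + 3*u^2 - 16*u - 48) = (u - 5)*(u + 3)*(u + 4)*(u^2 - u - 12) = (u - 5)*(u + 3)^2*(u + 4)*(u - 4)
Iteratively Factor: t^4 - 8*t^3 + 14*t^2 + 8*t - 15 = (t + 1)*(t^3 - 9*t^2 + 23*t - 15) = (t - 5)*(t + 1)*(t^2 - 4*t + 3) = (t - 5)*(t - 3)*(t + 1)*(t - 1)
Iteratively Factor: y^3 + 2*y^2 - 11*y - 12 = (y - 3)*(y^2 + 5*y + 4) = (y - 3)*(y + 1)*(y + 4)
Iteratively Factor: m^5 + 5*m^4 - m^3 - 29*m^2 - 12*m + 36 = (m - 1)*(m^4 + 6*m^3 + 5*m^2 - 24*m - 36) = (m - 2)*(m - 1)*(m^3 + 8*m^2 + 21*m + 18) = (m - 2)*(m - 1)*(m + 3)*(m^2 + 5*m + 6) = (m - 2)*(m - 1)*(m + 3)^2*(m + 2)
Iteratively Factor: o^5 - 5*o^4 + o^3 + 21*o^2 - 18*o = (o + 2)*(o^4 - 7*o^3 + 15*o^2 - 9*o) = (o - 3)*(o + 2)*(o^3 - 4*o^2 + 3*o) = o*(o - 3)*(o + 2)*(o^2 - 4*o + 3) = o*(o - 3)*(o - 1)*(o + 2)*(o - 3)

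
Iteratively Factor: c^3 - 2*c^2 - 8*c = (c)*(c^2 - 2*c - 8) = c*(c - 4)*(c + 2)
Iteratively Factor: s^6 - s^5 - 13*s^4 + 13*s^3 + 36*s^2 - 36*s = (s - 1)*(s^5 - 13*s^3 + 36*s) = (s - 3)*(s - 1)*(s^4 + 3*s^3 - 4*s^2 - 12*s) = (s - 3)*(s - 1)*(s + 2)*(s^3 + s^2 - 6*s) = s*(s - 3)*(s - 1)*(s + 2)*(s^2 + s - 6) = s*(s - 3)*(s - 1)*(s + 2)*(s + 3)*(s - 2)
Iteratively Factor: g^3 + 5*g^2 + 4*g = (g)*(g^2 + 5*g + 4) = g*(g + 4)*(g + 1)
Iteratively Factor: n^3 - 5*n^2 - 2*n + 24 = (n - 4)*(n^2 - n - 6) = (n - 4)*(n + 2)*(n - 3)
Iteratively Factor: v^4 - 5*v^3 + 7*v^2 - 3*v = (v - 1)*(v^3 - 4*v^2 + 3*v) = v*(v - 1)*(v^2 - 4*v + 3) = v*(v - 3)*(v - 1)*(v - 1)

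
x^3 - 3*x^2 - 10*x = x*(x - 5)*(x + 2)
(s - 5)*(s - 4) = s^2 - 9*s + 20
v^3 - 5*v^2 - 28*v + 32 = (v - 8)*(v - 1)*(v + 4)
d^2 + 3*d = d*(d + 3)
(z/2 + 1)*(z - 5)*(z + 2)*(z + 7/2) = z^4/2 + 5*z^3/4 - 39*z^2/4 - 38*z - 35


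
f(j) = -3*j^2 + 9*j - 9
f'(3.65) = -12.90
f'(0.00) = 9.00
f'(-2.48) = 23.88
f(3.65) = -16.12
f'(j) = 9 - 6*j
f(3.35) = -12.52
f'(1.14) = 2.16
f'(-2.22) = 22.32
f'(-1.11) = 15.66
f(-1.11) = -22.69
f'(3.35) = -11.10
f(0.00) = -9.00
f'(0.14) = 8.16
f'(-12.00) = 81.00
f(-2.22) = -43.77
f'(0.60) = 5.40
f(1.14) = -2.64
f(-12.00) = -549.00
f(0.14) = -7.80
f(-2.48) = -49.77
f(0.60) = -4.68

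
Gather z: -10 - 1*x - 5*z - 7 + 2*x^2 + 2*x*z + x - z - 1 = 2*x^2 + z*(2*x - 6) - 18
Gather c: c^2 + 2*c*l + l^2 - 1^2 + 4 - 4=c^2 + 2*c*l + l^2 - 1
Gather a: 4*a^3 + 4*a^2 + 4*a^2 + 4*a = 4*a^3 + 8*a^2 + 4*a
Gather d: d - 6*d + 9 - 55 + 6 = -5*d - 40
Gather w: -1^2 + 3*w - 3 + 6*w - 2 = 9*w - 6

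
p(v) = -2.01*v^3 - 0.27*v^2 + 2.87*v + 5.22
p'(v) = -6.03*v^2 - 0.54*v + 2.87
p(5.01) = -239.94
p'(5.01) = -151.19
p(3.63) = -84.06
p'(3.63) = -78.55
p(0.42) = 6.23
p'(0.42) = 1.58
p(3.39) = -66.46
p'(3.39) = -68.26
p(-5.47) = 310.41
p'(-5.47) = -174.60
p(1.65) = 0.19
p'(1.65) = -14.44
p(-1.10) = 4.41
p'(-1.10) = -3.83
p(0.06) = 5.39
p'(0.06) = 2.82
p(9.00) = -1456.11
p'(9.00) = -490.42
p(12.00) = -3472.50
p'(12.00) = -871.93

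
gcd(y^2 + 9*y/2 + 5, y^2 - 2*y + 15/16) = 1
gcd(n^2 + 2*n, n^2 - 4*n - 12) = n + 2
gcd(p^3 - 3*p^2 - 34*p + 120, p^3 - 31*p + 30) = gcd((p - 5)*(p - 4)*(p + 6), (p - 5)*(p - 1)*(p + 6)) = p^2 + p - 30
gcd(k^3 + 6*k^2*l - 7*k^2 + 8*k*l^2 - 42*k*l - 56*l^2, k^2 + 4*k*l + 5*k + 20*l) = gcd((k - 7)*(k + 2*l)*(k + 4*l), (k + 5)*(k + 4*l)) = k + 4*l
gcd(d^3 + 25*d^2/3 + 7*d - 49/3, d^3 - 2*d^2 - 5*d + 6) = d - 1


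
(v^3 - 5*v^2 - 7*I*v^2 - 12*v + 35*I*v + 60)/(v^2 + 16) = (v^2 - v*(5 + 3*I) + 15*I)/(v + 4*I)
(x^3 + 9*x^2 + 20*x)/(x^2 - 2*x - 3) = x*(x^2 + 9*x + 20)/(x^2 - 2*x - 3)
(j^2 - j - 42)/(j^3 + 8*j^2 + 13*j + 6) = (j - 7)/(j^2 + 2*j + 1)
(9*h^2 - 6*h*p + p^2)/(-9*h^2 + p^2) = (-3*h + p)/(3*h + p)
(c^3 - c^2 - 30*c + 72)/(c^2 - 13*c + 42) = (c^3 - c^2 - 30*c + 72)/(c^2 - 13*c + 42)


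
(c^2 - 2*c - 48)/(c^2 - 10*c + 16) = (c + 6)/(c - 2)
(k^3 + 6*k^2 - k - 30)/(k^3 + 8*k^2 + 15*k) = (k - 2)/k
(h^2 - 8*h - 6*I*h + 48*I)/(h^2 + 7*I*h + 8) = (h^2 - 8*h - 6*I*h + 48*I)/(h^2 + 7*I*h + 8)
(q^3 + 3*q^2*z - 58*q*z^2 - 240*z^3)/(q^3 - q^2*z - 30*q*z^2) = (-q^2 + 2*q*z + 48*z^2)/(q*(-q + 6*z))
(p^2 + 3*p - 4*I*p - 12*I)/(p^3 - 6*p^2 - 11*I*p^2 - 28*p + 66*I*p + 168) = (p + 3)/(p^2 - p*(6 + 7*I) + 42*I)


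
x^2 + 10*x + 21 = (x + 3)*(x + 7)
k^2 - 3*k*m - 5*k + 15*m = (k - 5)*(k - 3*m)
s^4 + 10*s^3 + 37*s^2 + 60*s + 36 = (s + 2)^2*(s + 3)^2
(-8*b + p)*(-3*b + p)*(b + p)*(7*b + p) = 168*b^4 + 115*b^3*p - 57*b^2*p^2 - 3*b*p^3 + p^4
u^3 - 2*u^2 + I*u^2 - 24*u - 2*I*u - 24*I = (u - 6)*(u + 4)*(u + I)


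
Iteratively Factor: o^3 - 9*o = (o - 3)*(o^2 + 3*o) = (o - 3)*(o + 3)*(o)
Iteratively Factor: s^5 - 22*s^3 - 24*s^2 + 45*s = (s - 1)*(s^4 + s^3 - 21*s^2 - 45*s) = (s - 1)*(s + 3)*(s^3 - 2*s^2 - 15*s) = s*(s - 1)*(s + 3)*(s^2 - 2*s - 15) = s*(s - 5)*(s - 1)*(s + 3)*(s + 3)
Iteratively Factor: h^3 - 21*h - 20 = (h - 5)*(h^2 + 5*h + 4) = (h - 5)*(h + 4)*(h + 1)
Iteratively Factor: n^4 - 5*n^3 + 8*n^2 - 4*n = (n - 2)*(n^3 - 3*n^2 + 2*n) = n*(n - 2)*(n^2 - 3*n + 2) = n*(n - 2)*(n - 1)*(n - 2)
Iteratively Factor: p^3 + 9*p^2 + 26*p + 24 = (p + 2)*(p^2 + 7*p + 12) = (p + 2)*(p + 4)*(p + 3)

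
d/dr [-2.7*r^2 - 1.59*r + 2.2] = -5.4*r - 1.59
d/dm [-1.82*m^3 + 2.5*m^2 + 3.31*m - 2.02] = -5.46*m^2 + 5.0*m + 3.31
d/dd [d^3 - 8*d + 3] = 3*d^2 - 8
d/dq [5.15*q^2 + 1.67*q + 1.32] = 10.3*q + 1.67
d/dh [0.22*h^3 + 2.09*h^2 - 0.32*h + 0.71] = 0.66*h^2 + 4.18*h - 0.32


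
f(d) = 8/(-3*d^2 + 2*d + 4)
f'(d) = 8*(6*d - 2)/(-3*d^2 + 2*d + 4)^2 = 16*(3*d - 1)/(-3*d^2 + 2*d + 4)^2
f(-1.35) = -1.92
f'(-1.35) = -4.65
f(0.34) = 1.85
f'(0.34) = 0.02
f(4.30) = -0.19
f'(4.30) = 0.10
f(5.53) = -0.10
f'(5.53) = 0.04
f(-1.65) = -1.07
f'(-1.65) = -1.71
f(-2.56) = -0.38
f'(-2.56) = -0.32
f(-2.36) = -0.46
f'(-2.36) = -0.43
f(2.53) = -0.79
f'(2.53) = 1.02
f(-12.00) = -0.02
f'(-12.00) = 0.00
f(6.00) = -0.09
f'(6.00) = 0.03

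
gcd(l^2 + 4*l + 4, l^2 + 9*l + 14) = l + 2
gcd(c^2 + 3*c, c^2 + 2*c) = c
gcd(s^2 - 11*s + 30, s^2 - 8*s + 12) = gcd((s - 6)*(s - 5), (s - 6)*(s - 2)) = s - 6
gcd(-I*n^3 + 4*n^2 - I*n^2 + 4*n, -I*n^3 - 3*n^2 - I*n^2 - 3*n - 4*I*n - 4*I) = n + 1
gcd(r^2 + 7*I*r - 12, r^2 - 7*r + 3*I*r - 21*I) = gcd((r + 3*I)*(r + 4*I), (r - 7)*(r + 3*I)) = r + 3*I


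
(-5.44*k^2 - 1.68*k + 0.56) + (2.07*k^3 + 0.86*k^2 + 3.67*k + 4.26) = 2.07*k^3 - 4.58*k^2 + 1.99*k + 4.82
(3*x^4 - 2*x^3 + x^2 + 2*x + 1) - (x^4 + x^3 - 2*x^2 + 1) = 2*x^4 - 3*x^3 + 3*x^2 + 2*x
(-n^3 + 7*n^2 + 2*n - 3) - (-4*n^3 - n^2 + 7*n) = 3*n^3 + 8*n^2 - 5*n - 3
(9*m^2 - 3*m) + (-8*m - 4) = 9*m^2 - 11*m - 4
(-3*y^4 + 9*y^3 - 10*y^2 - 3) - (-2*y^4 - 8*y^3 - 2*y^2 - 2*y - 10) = -y^4 + 17*y^3 - 8*y^2 + 2*y + 7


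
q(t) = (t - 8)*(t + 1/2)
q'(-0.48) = -8.46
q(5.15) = -16.10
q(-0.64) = 1.21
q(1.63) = -13.57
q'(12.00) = 16.50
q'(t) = 2*t - 15/2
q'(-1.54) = -10.58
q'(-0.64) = -8.78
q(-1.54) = 9.92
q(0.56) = -7.89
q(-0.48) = -0.17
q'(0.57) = -6.36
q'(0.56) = -6.38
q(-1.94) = 14.31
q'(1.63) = -4.24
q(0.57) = -7.95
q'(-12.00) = -31.50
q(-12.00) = 230.00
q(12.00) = 50.00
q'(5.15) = 2.80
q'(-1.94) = -11.38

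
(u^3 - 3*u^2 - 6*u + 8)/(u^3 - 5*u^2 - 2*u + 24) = (u - 1)/(u - 3)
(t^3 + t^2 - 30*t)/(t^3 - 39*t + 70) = t*(t + 6)/(t^2 + 5*t - 14)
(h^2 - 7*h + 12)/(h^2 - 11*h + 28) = (h - 3)/(h - 7)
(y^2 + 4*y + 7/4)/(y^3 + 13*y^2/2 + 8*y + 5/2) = (y + 7/2)/(y^2 + 6*y + 5)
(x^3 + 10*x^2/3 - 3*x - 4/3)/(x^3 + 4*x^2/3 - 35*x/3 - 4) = (x - 1)/(x - 3)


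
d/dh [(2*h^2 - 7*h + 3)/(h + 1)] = 2*(h^2 + 2*h - 5)/(h^2 + 2*h + 1)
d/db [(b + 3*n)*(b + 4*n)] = 2*b + 7*n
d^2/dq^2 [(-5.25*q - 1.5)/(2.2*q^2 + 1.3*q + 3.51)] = (-(4.4*q + 1.3)*(5.25*q + 1.5)*(8.8*q + 2.6) + (69.3*q + 20.25)*(2.2*q^2 + 1.3*q + 3.51))/(2.2*q^2 + 1.3*q + 3.51)^3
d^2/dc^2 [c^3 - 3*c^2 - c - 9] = 6*c - 6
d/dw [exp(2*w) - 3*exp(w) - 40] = (2*exp(w) - 3)*exp(w)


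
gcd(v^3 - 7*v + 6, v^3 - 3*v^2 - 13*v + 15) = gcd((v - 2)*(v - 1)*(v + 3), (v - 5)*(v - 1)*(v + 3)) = v^2 + 2*v - 3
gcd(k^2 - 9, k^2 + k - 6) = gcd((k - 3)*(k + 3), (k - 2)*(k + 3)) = k + 3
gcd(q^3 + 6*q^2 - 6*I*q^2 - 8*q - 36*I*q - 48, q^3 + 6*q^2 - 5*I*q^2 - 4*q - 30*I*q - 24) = q^2 + q*(6 - 4*I) - 24*I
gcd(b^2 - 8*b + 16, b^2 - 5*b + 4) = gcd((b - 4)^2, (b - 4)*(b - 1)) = b - 4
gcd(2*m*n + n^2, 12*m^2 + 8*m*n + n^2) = 2*m + n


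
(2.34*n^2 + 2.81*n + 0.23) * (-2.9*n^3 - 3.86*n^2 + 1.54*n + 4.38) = -6.786*n^5 - 17.1814*n^4 - 7.91*n^3 + 13.6888*n^2 + 12.662*n + 1.0074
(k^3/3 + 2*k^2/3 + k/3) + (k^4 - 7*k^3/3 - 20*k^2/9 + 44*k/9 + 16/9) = k^4 - 2*k^3 - 14*k^2/9 + 47*k/9 + 16/9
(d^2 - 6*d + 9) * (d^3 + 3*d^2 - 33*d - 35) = d^5 - 3*d^4 - 42*d^3 + 190*d^2 - 87*d - 315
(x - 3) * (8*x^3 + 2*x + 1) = 8*x^4 - 24*x^3 + 2*x^2 - 5*x - 3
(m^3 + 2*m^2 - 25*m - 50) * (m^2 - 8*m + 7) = m^5 - 6*m^4 - 34*m^3 + 164*m^2 + 225*m - 350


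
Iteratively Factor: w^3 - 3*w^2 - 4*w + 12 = (w - 2)*(w^2 - w - 6) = (w - 3)*(w - 2)*(w + 2)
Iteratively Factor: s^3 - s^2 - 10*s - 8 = (s - 4)*(s^2 + 3*s + 2) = (s - 4)*(s + 2)*(s + 1)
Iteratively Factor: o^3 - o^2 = (o)*(o^2 - o) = o^2*(o - 1)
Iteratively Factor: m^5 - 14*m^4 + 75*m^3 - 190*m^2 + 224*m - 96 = (m - 4)*(m^4 - 10*m^3 + 35*m^2 - 50*m + 24) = (m - 4)*(m - 2)*(m^3 - 8*m^2 + 19*m - 12) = (m - 4)*(m - 2)*(m - 1)*(m^2 - 7*m + 12) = (m - 4)^2*(m - 2)*(m - 1)*(m - 3)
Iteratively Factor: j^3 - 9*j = (j)*(j^2 - 9) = j*(j + 3)*(j - 3)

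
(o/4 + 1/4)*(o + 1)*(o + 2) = o^3/4 + o^2 + 5*o/4 + 1/2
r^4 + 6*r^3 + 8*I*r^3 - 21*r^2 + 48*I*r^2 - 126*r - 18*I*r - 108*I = (r + 6)*(r + 2*I)*(r + 3*I)^2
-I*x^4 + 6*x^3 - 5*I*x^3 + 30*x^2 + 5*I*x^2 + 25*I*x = x*(x + 5)*(x + 5*I)*(-I*x + 1)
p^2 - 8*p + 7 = (p - 7)*(p - 1)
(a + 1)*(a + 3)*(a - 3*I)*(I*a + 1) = I*a^4 + 4*a^3 + 4*I*a^3 + 16*a^2 + 12*a - 12*I*a - 9*I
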